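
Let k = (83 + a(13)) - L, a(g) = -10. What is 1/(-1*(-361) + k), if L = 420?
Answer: 1/14 ≈ 0.071429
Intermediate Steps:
k = -347 (k = (83 - 10) - 1*420 = 73 - 420 = -347)
1/(-1*(-361) + k) = 1/(-1*(-361) - 347) = 1/(361 - 347) = 1/14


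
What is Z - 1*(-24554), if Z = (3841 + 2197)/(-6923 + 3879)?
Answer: 37368169/1522 ≈ 24552.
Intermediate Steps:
Z = -3019/1522 (Z = 6038/(-3044) = 6038*(-1/3044) = -3019/1522 ≈ -1.9836)
Z - 1*(-24554) = -3019/1522 - 1*(-24554) = -3019/1522 + 24554 = 37368169/1522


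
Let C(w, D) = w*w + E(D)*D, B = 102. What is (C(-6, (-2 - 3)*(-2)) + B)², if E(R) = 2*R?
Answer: 114244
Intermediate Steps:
C(w, D) = w² + 2*D² (C(w, D) = w*w + (2*D)*D = w² + 2*D²)
(C(-6, (-2 - 3)*(-2)) + B)² = (((-6)² + 2*((-2 - 3)*(-2))²) + 102)² = ((36 + 2*(-5*(-2))²) + 102)² = ((36 + 2*10²) + 102)² = ((36 + 2*100) + 102)² = ((36 + 200) + 102)² = (236 + 102)² = 338² = 114244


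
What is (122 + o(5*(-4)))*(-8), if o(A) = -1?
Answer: -968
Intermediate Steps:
(122 + o(5*(-4)))*(-8) = (122 - 1)*(-8) = 121*(-8) = -968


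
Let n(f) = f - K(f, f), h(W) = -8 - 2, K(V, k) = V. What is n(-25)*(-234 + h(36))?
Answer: 0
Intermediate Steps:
h(W) = -10
n(f) = 0 (n(f) = f - f = 0)
n(-25)*(-234 + h(36)) = 0*(-234 - 10) = 0*(-244) = 0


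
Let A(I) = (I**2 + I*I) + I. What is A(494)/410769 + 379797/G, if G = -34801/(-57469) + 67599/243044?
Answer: 2179058736958409775998/5070130465033575 ≈ 4.2978e+5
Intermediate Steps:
A(I) = I + 2*I**2 (A(I) = (I**2 + I**2) + I = 2*I**2 + I = I + 2*I**2)
G = 12343021175/13967495636 (G = -34801*(-1/57469) + 67599*(1/243044) = 34801/57469 + 67599/243044 = 12343021175/13967495636 ≈ 0.88370)
A(494)/410769 + 379797/G = (494*(1 + 2*494))/410769 + 379797/(12343021175/13967495636) = (494*(1 + 988))*(1/410769) + 379797*(13967495636/12343021175) = (494*989)*(1/410769) + 5304812940065892/12343021175 = 488566*(1/410769) + 5304812940065892/12343021175 = 488566/410769 + 5304812940065892/12343021175 = 2179058736958409775998/5070130465033575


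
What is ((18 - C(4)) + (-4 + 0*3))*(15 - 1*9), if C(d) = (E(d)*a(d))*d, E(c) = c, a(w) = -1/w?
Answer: 108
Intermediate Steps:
C(d) = -d (C(d) = (d*(-1/d))*d = -d)
((18 - C(4)) + (-4 + 0*3))*(15 - 1*9) = ((18 - (-1)*4) + (-4 + 0*3))*(15 - 1*9) = ((18 - 1*(-4)) + (-4 + 0))*(15 - 9) = ((18 + 4) - 4)*6 = (22 - 4)*6 = 18*6 = 108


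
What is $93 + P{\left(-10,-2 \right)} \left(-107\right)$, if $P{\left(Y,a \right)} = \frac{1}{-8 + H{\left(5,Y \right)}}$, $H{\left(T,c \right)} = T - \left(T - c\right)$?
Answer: $\frac{1781}{18} \approx 98.944$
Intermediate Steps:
$H{\left(T,c \right)} = c$
$P{\left(Y,a \right)} = \frac{1}{-8 + Y}$
$93 + P{\left(-10,-2 \right)} \left(-107\right) = 93 + \frac{1}{-8 - 10} \left(-107\right) = 93 + \frac{1}{-18} \left(-107\right) = 93 - - \frac{107}{18} = 93 + \frac{107}{18} = \frac{1781}{18}$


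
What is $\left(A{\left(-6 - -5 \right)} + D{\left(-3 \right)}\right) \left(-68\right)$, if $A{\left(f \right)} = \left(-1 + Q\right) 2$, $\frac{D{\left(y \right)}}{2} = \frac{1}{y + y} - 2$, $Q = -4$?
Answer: $\frac{2924}{3} \approx 974.67$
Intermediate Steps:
$D{\left(y \right)} = -4 + \frac{1}{y}$ ($D{\left(y \right)} = 2 \left(\frac{1}{y + y} - 2\right) = 2 \left(\frac{1}{2 y} - 2\right) = 2 \left(-2 + \frac{1}{2 y}\right) = -4 + \frac{1}{y}$)
$A{\left(f \right)} = -10$ ($A{\left(f \right)} = \left(-1 - 4\right) 2 = \left(-5\right) 2 = -10$)
$\left(A{\left(-6 - -5 \right)} + D{\left(-3 \right)}\right) \left(-68\right) = \left(-10 - \left(4 - \frac{1}{-3}\right)\right) \left(-68\right) = \left(-10 - \frac{13}{3}\right) \left(-68\right) = \left(- \frac{43}{3}\right) \left(-68\right) = \frac{2924}{3}$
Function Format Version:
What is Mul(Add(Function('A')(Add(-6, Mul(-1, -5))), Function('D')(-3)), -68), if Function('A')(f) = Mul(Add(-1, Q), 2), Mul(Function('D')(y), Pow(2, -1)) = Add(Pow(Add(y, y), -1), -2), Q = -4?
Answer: Rational(2924, 3) ≈ 974.67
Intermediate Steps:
Function('D')(y) = Add(-4, Pow(y, -1)) (Function('D')(y) = Mul(2, Add(Pow(Add(y, y), -1), -2)) = Mul(2, Add(Pow(Mul(2, y), -1), -2)) = Mul(2, Add(Mul(Rational(1, 2), Pow(y, -1)), -2)) = Mul(2, Add(-2, Mul(Rational(1, 2), Pow(y, -1)))) = Add(-4, Pow(y, -1)))
Function('A')(f) = -10 (Function('A')(f) = Mul(Add(-1, -4), 2) = Mul(-5, 2) = -10)
Mul(Add(Function('A')(Add(-6, Mul(-1, -5))), Function('D')(-3)), -68) = Mul(Add(-10, Add(-4, Pow(-3, -1))), -68) = Mul(Add(-10, Add(-4, Rational(-1, 3))), -68) = Mul(Add(-10, Rational(-13, 3)), -68) = Mul(Rational(-43, 3), -68) = Rational(2924, 3)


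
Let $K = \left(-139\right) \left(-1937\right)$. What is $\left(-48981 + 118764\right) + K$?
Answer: $339026$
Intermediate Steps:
$K = 269243$
$\left(-48981 + 118764\right) + K = \left(-48981 + 118764\right) + 269243 = 69783 + 269243 = 339026$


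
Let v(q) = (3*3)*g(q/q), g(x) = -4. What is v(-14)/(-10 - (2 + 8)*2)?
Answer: 6/5 ≈ 1.2000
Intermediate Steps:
v(q) = -36 (v(q) = (3*3)*(-4) = 9*(-4) = -36)
v(-14)/(-10 - (2 + 8)*2) = -36/(-10 - (2 + 8)*2) = -36/(-10 - 10*2) = -36/(-10 - 1*20) = -36/(-10 - 20) = -36/(-30) = -36*(-1/30) = 6/5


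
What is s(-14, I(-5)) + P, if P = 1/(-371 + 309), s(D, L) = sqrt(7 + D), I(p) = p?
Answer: -1/62 + I*sqrt(7) ≈ -0.016129 + 2.6458*I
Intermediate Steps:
P = -1/62 (P = 1/(-62) = -1/62 ≈ -0.016129)
s(-14, I(-5)) + P = sqrt(7 - 14) - 1/62 = sqrt(-7) - 1/62 = I*sqrt(7) - 1/62 = -1/62 + I*sqrt(7)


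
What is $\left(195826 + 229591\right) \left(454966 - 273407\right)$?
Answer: $77238285103$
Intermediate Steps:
$\left(195826 + 229591\right) \left(454966 - 273407\right) = 425417 \cdot 181559 = 77238285103$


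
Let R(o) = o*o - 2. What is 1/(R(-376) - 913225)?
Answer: -1/771851 ≈ -1.2956e-6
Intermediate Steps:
R(o) = -2 + o**2 (R(o) = o**2 - 2 = -2 + o**2)
1/(R(-376) - 913225) = 1/((-2 + (-376)**2) - 913225) = 1/((-2 + 141376) - 913225) = 1/(141374 - 913225) = 1/(-771851) = -1/771851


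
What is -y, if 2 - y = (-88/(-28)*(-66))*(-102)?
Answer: 148090/7 ≈ 21156.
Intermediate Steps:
y = -148090/7 (y = 2 - -88/(-28)*(-66)*(-102) = 2 - -88*(-1/28)*(-66)*(-102) = 2 - (22/7)*(-66)*(-102) = 2 - (-1452)*(-102)/7 = 2 - 1*148104/7 = 2 - 148104/7 = -148090/7 ≈ -21156.)
-y = -1*(-148090/7) = 148090/7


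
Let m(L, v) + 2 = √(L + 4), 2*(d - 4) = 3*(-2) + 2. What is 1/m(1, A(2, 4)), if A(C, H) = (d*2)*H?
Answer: 2 + √5 ≈ 4.2361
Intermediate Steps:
d = 2 (d = 4 + (3*(-2) + 2)/2 = 4 + (-6 + 2)/2 = 4 + (½)*(-4) = 4 - 2 = 2)
A(C, H) = 4*H (A(C, H) = (2*2)*H = 4*H)
m(L, v) = -2 + √(4 + L) (m(L, v) = -2 + √(L + 4) = -2 + √(4 + L))
1/m(1, A(2, 4)) = 1/(-2 + √(4 + 1)) = 1/(-2 + √5)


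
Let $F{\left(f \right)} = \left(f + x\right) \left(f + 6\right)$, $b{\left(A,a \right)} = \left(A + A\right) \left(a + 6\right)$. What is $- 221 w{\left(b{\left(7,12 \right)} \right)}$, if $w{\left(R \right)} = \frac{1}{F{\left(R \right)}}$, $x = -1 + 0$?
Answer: $- \frac{221}{64758} \approx -0.0034127$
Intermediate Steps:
$b{\left(A,a \right)} = 2 A \left(6 + a\right)$
$x = -1$
$F{\left(f \right)} = \left(-1 + f\right) \left(6 + f\right)$ ($F{\left(f \right)} = \left(f - 1\right) \left(f + 6\right) = \left(-1 + f\right) \left(6 + f\right)$)
$w{\left(R \right)} = \frac{1}{-6 + R^{2} + 5 R}$
$- 221 w{\left(b{\left(7,12 \right)} \right)} = - \frac{221}{-6 + \left(2 \cdot 7 \left(6 + 12\right)\right)^{2} + 5 \cdot 2 \cdot 7 \left(6 + 12\right)} = - \frac{221}{-6 + \left(2 \cdot 7 \cdot 18\right)^{2} + 5 \cdot 2 \cdot 7 \cdot 18} = - \frac{221}{-6 + 252^{2} + 5 \cdot 252} = - \frac{221}{-6 + 63504 + 1260} = - \frac{221}{64758}$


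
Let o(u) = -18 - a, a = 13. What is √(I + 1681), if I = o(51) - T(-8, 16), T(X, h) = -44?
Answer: 11*√14 ≈ 41.158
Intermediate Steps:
o(u) = -31 (o(u) = -18 - 1*13 = -18 - 13 = -31)
I = 13 (I = -31 - 1*(-44) = -31 + 44 = 13)
√(I + 1681) = √(13 + 1681) = √1694 = 11*√14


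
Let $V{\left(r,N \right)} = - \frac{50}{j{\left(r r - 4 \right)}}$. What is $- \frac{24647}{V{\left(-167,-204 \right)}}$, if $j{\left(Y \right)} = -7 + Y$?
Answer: $\frac{343554533}{25} \approx 1.3742 \cdot 10^{7}$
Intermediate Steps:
$V{\left(r,N \right)} = - \frac{50}{-11 + r^{2}}$ ($V{\left(r,N \right)} = - \frac{50}{-7 + \left(r r - 4\right)} = - \frac{50}{-7 + \left(r^{2} - 4\right)} = - \frac{50}{-7 + \left(-4 + r^{2}\right)} = - \frac{50}{-11 + r^{2}}$)
$- \frac{24647}{V{\left(-167,-204 \right)}} = - \frac{24647}{\left(-50\right) \frac{1}{-11 + \left(-167\right)^{2}}} = - \frac{24647}{\left(-50\right) \frac{1}{-11 + 27889}} = - \frac{24647}{\left(-50\right) \frac{1}{27878}} = - \frac{24647}{- \frac{25}{13939}} = \left(-24647\right) \left(- \frac{13939}{25}\right) = \frac{343554533}{25}$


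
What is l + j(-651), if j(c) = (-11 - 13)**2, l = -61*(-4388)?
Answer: 268244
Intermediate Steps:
l = 267668
j(c) = 576 (j(c) = (-24)**2 = 576)
l + j(-651) = 267668 + 576 = 268244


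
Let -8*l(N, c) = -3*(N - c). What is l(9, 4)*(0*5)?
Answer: 0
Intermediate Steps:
l(N, c) = -3*c/8 + 3*N/8 (l(N, c) = -(-3)*(N - c)/8 = -(-3*N + 3*c)/8 = -3*c/8 + 3*N/8)
l(9, 4)*(0*5) = (-3/8*4 + (3/8)*9)*(0*5) = (-3/2 + 27/8)*0 = (15/8)*0 = 0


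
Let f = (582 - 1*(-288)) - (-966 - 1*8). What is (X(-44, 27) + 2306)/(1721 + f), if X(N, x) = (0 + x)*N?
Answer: 1118/3565 ≈ 0.31360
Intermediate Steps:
f = 1844 (f = (582 + 288) - (-966 - 8) = 870 - 1*(-974) = 870 + 974 = 1844)
X(N, x) = N*x (X(N, x) = x*N = N*x)
(X(-44, 27) + 2306)/(1721 + f) = (-44*27 + 2306)/(1721 + 1844) = (-1188 + 2306)/3565 = 1118*(1/3565) = 1118/3565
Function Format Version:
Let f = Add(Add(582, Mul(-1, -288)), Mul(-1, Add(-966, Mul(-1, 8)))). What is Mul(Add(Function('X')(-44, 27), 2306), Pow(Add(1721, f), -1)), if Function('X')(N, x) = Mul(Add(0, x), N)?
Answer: Rational(1118, 3565) ≈ 0.31360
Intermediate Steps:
f = 1844 (f = Add(Add(582, 288), Mul(-1, Add(-966, -8))) = Add(870, Mul(-1, -974)) = Add(870, 974) = 1844)
Function('X')(N, x) = Mul(N, x) (Function('X')(N, x) = Mul(x, N) = Mul(N, x))
Mul(Add(Function('X')(-44, 27), 2306), Pow(Add(1721, f), -1)) = Mul(Add(Mul(-44, 27), 2306), Pow(Add(1721, 1844), -1)) = Mul(Add(-1188, 2306), Pow(3565, -1)) = Mul(1118, Rational(1, 3565)) = Rational(1118, 3565)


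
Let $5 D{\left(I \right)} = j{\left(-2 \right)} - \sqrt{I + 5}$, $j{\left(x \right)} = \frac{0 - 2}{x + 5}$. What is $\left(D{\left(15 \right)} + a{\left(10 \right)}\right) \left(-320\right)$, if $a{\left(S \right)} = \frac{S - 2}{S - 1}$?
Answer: $- \frac{2176}{9} + 128 \sqrt{5} \approx 44.439$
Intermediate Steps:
$j{\left(x \right)} = - \frac{2}{5 + x}$
$D{\left(I \right)} = - \frac{2}{15} - \frac{\sqrt{5 + I}}{5}$ ($D{\left(I \right)} = \frac{- \frac{2}{5 - 2} - \sqrt{I + 5}}{5} = \frac{- \frac{2}{3} - \sqrt{5 + I}}{5} = - \frac{2}{15} - \frac{\sqrt{5 + I}}{5}$)
$a{\left(S \right)} = \frac{-2 + S}{-1 + S}$
$\left(D{\left(15 \right)} + a{\left(10 \right)}\right) \left(-320\right) = \left(\left(- \frac{2}{15} - \frac{\sqrt{5 + 15}}{5}\right) + \frac{-2 + 10}{-1 + 10}\right) \left(-320\right) = \left(\left(- \frac{2}{15} - \frac{\sqrt{20}}{5}\right) + \frac{1}{9} \cdot 8\right) \left(-320\right) = \left(\left(- \frac{2}{15} - \frac{2 \sqrt{5}}{5}\right) + \frac{1}{9} \cdot 8\right) \left(-320\right) = \left(\left(- \frac{2}{15} - \frac{2 \sqrt{5}}{5}\right) + \frac{8}{9}\right) \left(-320\right) = \left(\frac{34}{45} - \frac{2 \sqrt{5}}{5}\right) \left(-320\right) = - \frac{2176}{9} + 128 \sqrt{5}$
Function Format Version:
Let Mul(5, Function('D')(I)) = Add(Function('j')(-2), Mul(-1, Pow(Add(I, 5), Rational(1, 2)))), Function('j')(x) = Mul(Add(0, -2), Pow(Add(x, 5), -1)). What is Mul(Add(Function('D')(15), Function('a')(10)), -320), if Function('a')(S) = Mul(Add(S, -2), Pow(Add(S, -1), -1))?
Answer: Add(Rational(-2176, 9), Mul(128, Pow(5, Rational(1, 2)))) ≈ 44.439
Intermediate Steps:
Function('j')(x) = Mul(-2, Pow(Add(5, x), -1))
Function('D')(I) = Add(Rational(-2, 15), Mul(Rational(-1, 5), Pow(Add(5, I), Rational(1, 2)))) (Function('D')(I) = Mul(Rational(1, 5), Add(Mul(-2, Pow(Add(5, -2), -1)), Mul(-1, Pow(Add(I, 5), Rational(1, 2))))) = Mul(Rational(1, 5), Add(Mul(-2, Pow(3, -1)), Mul(-1, Pow(Add(5, I), Rational(1, 2))))) = Mul(Rational(1, 5), Add(Mul(-2, Rational(1, 3)), Mul(-1, Pow(Add(5, I), Rational(1, 2))))) = Mul(Rational(1, 5), Add(Rational(-2, 3), Mul(-1, Pow(Add(5, I), Rational(1, 2))))) = Add(Rational(-2, 15), Mul(Rational(-1, 5), Pow(Add(5, I), Rational(1, 2)))))
Function('a')(S) = Mul(Pow(Add(-1, S), -1), Add(-2, S)) (Function('a')(S) = Mul(Add(-2, S), Pow(Add(-1, S), -1)) = Mul(Pow(Add(-1, S), -1), Add(-2, S)))
Mul(Add(Function('D')(15), Function('a')(10)), -320) = Mul(Add(Add(Rational(-2, 15), Mul(Rational(-1, 5), Pow(Add(5, 15), Rational(1, 2)))), Mul(Pow(Add(-1, 10), -1), Add(-2, 10))), -320) = Mul(Add(Add(Rational(-2, 15), Mul(Rational(-1, 5), Pow(20, Rational(1, 2)))), Mul(Pow(9, -1), 8)), -320) = Mul(Add(Add(Rational(-2, 15), Mul(Rational(-1, 5), Mul(2, Pow(5, Rational(1, 2))))), Mul(Rational(1, 9), 8)), -320) = Mul(Add(Add(Rational(-2, 15), Mul(Rational(-2, 5), Pow(5, Rational(1, 2)))), Rational(8, 9)), -320) = Mul(Add(Rational(34, 45), Mul(Rational(-2, 5), Pow(5, Rational(1, 2)))), -320) = Add(Rational(-2176, 9), Mul(128, Pow(5, Rational(1, 2))))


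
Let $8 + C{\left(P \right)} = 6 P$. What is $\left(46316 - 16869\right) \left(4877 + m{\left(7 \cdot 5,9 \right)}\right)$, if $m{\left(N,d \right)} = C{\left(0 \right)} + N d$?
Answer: $152653248$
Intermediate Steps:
$C{\left(P \right)} = -8 + 6 P$
$m{\left(N,d \right)} = -8 + N d$ ($m{\left(N,d \right)} = \left(-8 + 6 \cdot 0\right) + N d = \left(-8 + 0\right) + N d = -8 + N d$)
$\left(46316 - 16869\right) \left(4877 + m{\left(7 \cdot 5,9 \right)}\right) = \left(46316 - 16869\right) \left(4877 - \left(8 - 7 \cdot 5 \cdot 9\right)\right) = 29447 \left(4877 + \left(-8 + 35 \cdot 9\right)\right) = 29447 \left(4877 + \left(-8 + 315\right)\right) = 29447 \left(4877 + 307\right) = 29447 \cdot 5184 = 152653248$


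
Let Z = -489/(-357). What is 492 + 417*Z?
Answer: 126519/119 ≈ 1063.2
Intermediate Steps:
Z = 163/119 (Z = -489*(-1/357) = 163/119 ≈ 1.3697)
492 + 417*Z = 492 + 417*(163/119) = 492 + 67971/119 = 126519/119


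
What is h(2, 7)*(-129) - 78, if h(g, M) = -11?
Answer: 1341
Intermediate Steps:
h(2, 7)*(-129) - 78 = -11*(-129) - 78 = 1419 - 78 = 1341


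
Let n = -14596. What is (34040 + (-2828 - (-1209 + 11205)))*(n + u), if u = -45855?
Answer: -1282528416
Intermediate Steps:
(34040 + (-2828 - (-1209 + 11205)))*(n + u) = (34040 + (-2828 - (-1209 + 11205)))*(-14596 - 45855) = (34040 + (-2828 - 1*9996))*(-60451) = (34040 + (-2828 - 9996))*(-60451) = (34040 - 12824)*(-60451) = 21216*(-60451) = -1282528416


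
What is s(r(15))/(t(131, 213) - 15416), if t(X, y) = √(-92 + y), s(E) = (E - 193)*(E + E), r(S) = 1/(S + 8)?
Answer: 8876/8149245 ≈ 0.0010892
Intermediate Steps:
r(S) = 1/(8 + S)
s(E) = 2*E*(-193 + E) (s(E) = (-193 + E)*(2*E) = 2*E*(-193 + E))
s(r(15))/(t(131, 213) - 15416) = (2*(-193 + 1/(8 + 15))/(8 + 15))/(√(-92 + 213) - 15416) = (2*(-193 + 1/23)/23)/(√121 - 15416) = (2*(1/23)*(-193 + 1/23))/(11 - 15416) = (2*(1/23)*(-4438/23))/(-15405) = -8876/529*(-1/15405) = 8876/8149245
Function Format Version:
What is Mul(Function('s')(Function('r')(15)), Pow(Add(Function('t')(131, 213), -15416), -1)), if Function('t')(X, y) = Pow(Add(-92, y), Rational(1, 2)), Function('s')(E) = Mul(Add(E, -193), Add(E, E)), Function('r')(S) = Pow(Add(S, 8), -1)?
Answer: Rational(8876, 8149245) ≈ 0.0010892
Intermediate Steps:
Function('r')(S) = Pow(Add(8, S), -1)
Function('s')(E) = Mul(2, E, Add(-193, E)) (Function('s')(E) = Mul(Add(-193, E), Mul(2, E)) = Mul(2, E, Add(-193, E)))
Mul(Function('s')(Function('r')(15)), Pow(Add(Function('t')(131, 213), -15416), -1)) = Mul(Mul(2, Pow(Add(8, 15), -1), Add(-193, Pow(Add(8, 15), -1))), Pow(Add(Pow(Add(-92, 213), Rational(1, 2)), -15416), -1)) = Mul(Mul(2, Pow(23, -1), Add(-193, Pow(23, -1))), Pow(Add(Pow(121, Rational(1, 2)), -15416), -1)) = Mul(Mul(2, Rational(1, 23), Add(-193, Rational(1, 23))), Pow(Add(11, -15416), -1)) = Mul(Mul(2, Rational(1, 23), Rational(-4438, 23)), Pow(-15405, -1)) = Mul(Rational(-8876, 529), Rational(-1, 15405)) = Rational(8876, 8149245)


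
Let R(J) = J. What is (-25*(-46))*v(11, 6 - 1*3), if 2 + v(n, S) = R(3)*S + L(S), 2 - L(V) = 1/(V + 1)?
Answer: 20125/2 ≈ 10063.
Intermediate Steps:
L(V) = 2 - 1/(1 + V) (L(V) = 2 - 1/(V + 1) = 2 - 1/(1 + V))
v(n, S) = -2 + 3*S + (1 + 2*S)/(1 + S) (v(n, S) = -2 + (3*S + (1 + 2*S)/(1 + S)) = -2 + 3*S + (1 + 2*S)/(1 + S))
(-25*(-46))*v(11, 6 - 1*3) = (-25*(-46))*((-1 + 3*(6 - 1*3) + 3*(6 - 1*3)²)/(1 + (6 - 1*3))) = 1150*((-1 + 3*(6 - 3) + 3*(6 - 3)²)/(1 + (6 - 3))) = 1150*((-1 + 3*3 + 3*3²)/(1 + 3)) = 1150*((-1 + 9 + 3*9)/4) = 1150*((-1 + 9 + 27)/4) = 1150*((¼)*35) = 1150*(35/4) = 20125/2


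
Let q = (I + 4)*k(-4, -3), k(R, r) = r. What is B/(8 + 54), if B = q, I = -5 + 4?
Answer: -9/62 ≈ -0.14516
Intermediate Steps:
I = -1
q = -9 (q = (-1 + 4)*(-3) = 3*(-3) = -9)
B = -9
B/(8 + 54) = -9/(8 + 54) = -9/62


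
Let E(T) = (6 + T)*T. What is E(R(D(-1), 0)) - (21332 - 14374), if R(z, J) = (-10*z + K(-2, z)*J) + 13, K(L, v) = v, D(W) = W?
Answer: -6291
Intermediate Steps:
R(z, J) = 13 - 10*z + J*z (R(z, J) = (-10*z + z*J) + 13 = (-10*z + J*z) + 13 = 13 - 10*z + J*z)
E(T) = T*(6 + T)
E(R(D(-1), 0)) - (21332 - 14374) = (13 - 10*(-1) + 0*(-1))*(6 + (13 - 10*(-1) + 0*(-1))) - (21332 - 14374) = (13 + 10 + 0)*(6 + (13 + 10 + 0)) - 1*6958 = 23*(6 + 23) - 6958 = 23*29 - 6958 = 667 - 6958 = -6291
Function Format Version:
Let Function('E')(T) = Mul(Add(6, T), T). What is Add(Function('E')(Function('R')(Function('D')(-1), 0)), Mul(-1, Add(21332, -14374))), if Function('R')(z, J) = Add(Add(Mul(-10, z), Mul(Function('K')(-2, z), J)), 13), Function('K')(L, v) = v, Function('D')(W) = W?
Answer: -6291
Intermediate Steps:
Function('R')(z, J) = Add(13, Mul(-10, z), Mul(J, z)) (Function('R')(z, J) = Add(Add(Mul(-10, z), Mul(z, J)), 13) = Add(Add(Mul(-10, z), Mul(J, z)), 13) = Add(13, Mul(-10, z), Mul(J, z)))
Function('E')(T) = Mul(T, Add(6, T))
Add(Function('E')(Function('R')(Function('D')(-1), 0)), Mul(-1, Add(21332, -14374))) = Add(Mul(Add(13, Mul(-10, -1), Mul(0, -1)), Add(6, Add(13, Mul(-10, -1), Mul(0, -1)))), Mul(-1, Add(21332, -14374))) = Add(Mul(Add(13, 10, 0), Add(6, Add(13, 10, 0))), Mul(-1, 6958)) = Add(Mul(23, Add(6, 23)), -6958) = Add(Mul(23, 29), -6958) = Add(667, -6958) = -6291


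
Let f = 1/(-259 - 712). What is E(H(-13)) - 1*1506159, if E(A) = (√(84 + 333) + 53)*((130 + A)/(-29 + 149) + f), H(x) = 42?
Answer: -43872200351/29130 + 41723*√417/29130 ≈ -1.5061e+6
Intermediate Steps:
f = -1/971 (f = 1/(-971) = -1/971 ≈ -0.0010299)
E(A) = (53 + √417)*(12611/11652 + A/120) (E(A) = (√(84 + 333) + 53)*((130 + A)/(-29 + 149) - 1/971) = (√417 + 53)*((130 + A)/120 - 1/971) = (53 + √417)*((130 + A)*(1/120) - 1/971) = (53 + √417)*((13/12 + A/120) - 1/971) = (53 + √417)*(12611/11652 + A/120))
E(H(-13)) - 1*1506159 = (668383/11652 + (53/120)*42 + 12611*√417/11652 + (1/120)*42*√417) - 1*1506159 = (668383/11652 + 371/20 + 12611*√417/11652 + 7*√417/20) - 1506159 = (2211319/29130 + 41723*√417/29130) - 1506159 = -43872200351/29130 + 41723*√417/29130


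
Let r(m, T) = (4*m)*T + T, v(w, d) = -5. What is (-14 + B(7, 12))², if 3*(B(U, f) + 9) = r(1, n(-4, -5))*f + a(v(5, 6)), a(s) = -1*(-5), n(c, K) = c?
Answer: 92416/9 ≈ 10268.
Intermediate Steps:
a(s) = 5
r(m, T) = T + 4*T*m (r(m, T) = 4*T*m + T = T + 4*T*m)
B(U, f) = -22/3 - 20*f/3 (B(U, f) = -9 + ((-4*(1 + 4*1))*f + 5)/3 = -9 + ((-4*(1 + 4))*f + 5)/3 = -9 + ((-4*5)*f + 5)/3 = -9 + (-20*f + 5)/3 = -9 + (5 - 20*f)/3 = -9 + (5/3 - 20*f/3) = -22/3 - 20*f/3)
(-14 + B(7, 12))² = (-14 + (-22/3 - 20/3*12))² = (-14 + (-22/3 - 80))² = (-14 - 262/3)² = (-304/3)² = 92416/9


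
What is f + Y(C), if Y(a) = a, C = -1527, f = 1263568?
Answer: 1262041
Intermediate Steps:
f + Y(C) = 1263568 - 1527 = 1262041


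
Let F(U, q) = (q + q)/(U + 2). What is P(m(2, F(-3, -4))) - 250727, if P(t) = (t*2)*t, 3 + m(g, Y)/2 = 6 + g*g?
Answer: -250335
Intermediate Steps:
F(U, q) = 2*q/(2 + U) (F(U, q) = (2*q)/(2 + U) = 2*q/(2 + U))
m(g, Y) = 6 + 2*g² (m(g, Y) = -6 + 2*(6 + g*g) = -6 + 2*(6 + g²) = -6 + (12 + 2*g²) = 6 + 2*g²)
P(t) = 2*t² (P(t) = (2*t)*t = 2*t²)
P(m(2, F(-3, -4))) - 250727 = 2*(6 + 2*2²)² - 250727 = 2*(6 + 2*4)² - 250727 = 2*(6 + 8)² - 250727 = 2*14² - 250727 = 2*196 - 250727 = 392 - 250727 = -250335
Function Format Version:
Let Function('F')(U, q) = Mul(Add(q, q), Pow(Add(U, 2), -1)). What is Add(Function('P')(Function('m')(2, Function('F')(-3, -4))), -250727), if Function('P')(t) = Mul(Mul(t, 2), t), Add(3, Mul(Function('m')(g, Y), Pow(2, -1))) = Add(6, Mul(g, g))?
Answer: -250335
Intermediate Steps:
Function('F')(U, q) = Mul(2, q, Pow(Add(2, U), -1)) (Function('F')(U, q) = Mul(Mul(2, q), Pow(Add(2, U), -1)) = Mul(2, q, Pow(Add(2, U), -1)))
Function('m')(g, Y) = Add(6, Mul(2, Pow(g, 2))) (Function('m')(g, Y) = Add(-6, Mul(2, Add(6, Mul(g, g)))) = Add(-6, Mul(2, Add(6, Pow(g, 2)))) = Add(-6, Add(12, Mul(2, Pow(g, 2)))) = Add(6, Mul(2, Pow(g, 2))))
Function('P')(t) = Mul(2, Pow(t, 2)) (Function('P')(t) = Mul(Mul(2, t), t) = Mul(2, Pow(t, 2)))
Add(Function('P')(Function('m')(2, Function('F')(-3, -4))), -250727) = Add(Mul(2, Pow(Add(6, Mul(2, Pow(2, 2))), 2)), -250727) = Add(Mul(2, Pow(Add(6, Mul(2, 4)), 2)), -250727) = Add(Mul(2, Pow(Add(6, 8), 2)), -250727) = Add(Mul(2, Pow(14, 2)), -250727) = Add(Mul(2, 196), -250727) = Add(392, -250727) = -250335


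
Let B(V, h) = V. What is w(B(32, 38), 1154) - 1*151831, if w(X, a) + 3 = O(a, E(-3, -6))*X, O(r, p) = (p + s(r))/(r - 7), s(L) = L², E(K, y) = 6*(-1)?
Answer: -131538878/1147 ≈ -1.1468e+5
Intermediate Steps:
E(K, y) = -6
O(r, p) = (p + r²)/(-7 + r) (O(r, p) = (p + r²)/(r - 7) = (p + r²)/(-7 + r))
w(X, a) = -3 + X*(-6 + a²)/(-7 + a) (w(X, a) = -3 + ((-6 + a²)/(-7 + a))*X = -3 + X*(-6 + a²)/(-7 + a))
w(B(32, 38), 1154) - 1*151831 = (21 - 3*1154 + 32*(-6 + 1154²))/(-7 + 1154) - 1*151831 = (21 - 3462 + 32*(-6 + 1331716))/1147 - 151831 = (21 - 3462 + 32*1331710)/1147 - 151831 = (21 - 3462 + 42614720)/1147 - 151831 = (1/1147)*42611279 - 151831 = 42611279/1147 - 151831 = -131538878/1147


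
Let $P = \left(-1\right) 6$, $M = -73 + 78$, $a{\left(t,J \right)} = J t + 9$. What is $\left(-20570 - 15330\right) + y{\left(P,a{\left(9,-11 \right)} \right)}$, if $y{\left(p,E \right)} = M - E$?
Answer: $-35805$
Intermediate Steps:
$a{\left(t,J \right)} = 9 + J t$
$M = 5$
$P = -6$
$y{\left(p,E \right)} = 5 - E$
$\left(-20570 - 15330\right) + y{\left(P,a{\left(9,-11 \right)} \right)} = \left(-20570 - 15330\right) + \left(5 - \left(9 - 99\right)\right) = -35900 + \left(5 - \left(9 - 99\right)\right) = -35900 + \left(5 - -90\right) = -35900 + \left(5 + 90\right) = -35900 + 95 = -35805$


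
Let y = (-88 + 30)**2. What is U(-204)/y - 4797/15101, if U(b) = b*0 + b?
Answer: -4804428/12699941 ≈ -0.37830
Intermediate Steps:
U(b) = b (U(b) = 0 + b = b)
y = 3364 (y = (-58)**2 = 3364)
U(-204)/y - 4797/15101 = -204/3364 - 4797/15101 = -204*1/3364 - 4797*1/15101 = -51/841 - 4797/15101 = -4804428/12699941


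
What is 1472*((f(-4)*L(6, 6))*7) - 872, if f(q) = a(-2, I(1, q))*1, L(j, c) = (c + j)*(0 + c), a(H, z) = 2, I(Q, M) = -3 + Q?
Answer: 1482904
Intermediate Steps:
L(j, c) = c*(c + j) (L(j, c) = (c + j)*c = c*(c + j))
f(q) = 2 (f(q) = 2*1 = 2)
1472*((f(-4)*L(6, 6))*7) - 872 = 1472*((2*(6*(6 + 6)))*7) - 872 = 1472*((2*(6*12))*7) - 872 = 1472*((2*72)*7) - 872 = 1472*(144*7) - 872 = 1472*1008 - 872 = 1483776 - 872 = 1482904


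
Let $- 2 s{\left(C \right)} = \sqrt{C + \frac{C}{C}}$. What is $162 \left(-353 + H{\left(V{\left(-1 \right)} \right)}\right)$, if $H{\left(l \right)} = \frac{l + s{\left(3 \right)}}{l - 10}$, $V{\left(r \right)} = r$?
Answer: $- \frac{628722}{11} \approx -57157.0$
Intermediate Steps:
$s{\left(C \right)} = - \frac{\sqrt{1 + C}}{2}$ ($s{\left(C \right)} = - \frac{\sqrt{C + \frac{C}{C}}}{2} = - \frac{\sqrt{C + 1}}{2} = - \frac{\sqrt{1 + C}}{2}$)
$H{\left(l \right)} = \frac{-1 + l}{-10 + l}$ ($H{\left(l \right)} = \frac{l - \frac{\sqrt{1 + 3}}{2}}{l - 10} = \frac{l - \frac{\sqrt{4}}{2}}{-10 + l} = \frac{l - 1}{-10 + l} = \frac{-1 + l}{-10 + l}$)
$162 \left(-353 + H{\left(V{\left(-1 \right)} \right)}\right) = 162 \left(-353 + \frac{-1 - 1}{-10 - 1}\right) = 162 \left(-353 + \frac{1}{-11} \left(-2\right)\right) = 162 \left(-353 - - \frac{2}{11}\right) = 162 \left(-353 + \frac{2}{11}\right) = 162 \left(- \frac{3881}{11}\right) = - \frac{628722}{11}$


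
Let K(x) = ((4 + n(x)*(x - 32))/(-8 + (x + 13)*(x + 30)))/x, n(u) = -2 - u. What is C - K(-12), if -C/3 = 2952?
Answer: -265789/30 ≈ -8859.6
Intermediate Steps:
C = -8856 (C = -3*2952 = -8856)
K(x) = (4 + (-32 + x)*(-2 - x))/(x*(-8 + (13 + x)*(30 + x))) (K(x) = ((4 + (-2 - x)*(x - 32))/(-8 + (x + 13)*(x + 30)))/x = ((4 + (-2 - x)*(-32 + x))/(-8 + (13 + x)*(30 + x)))/x = ((4 + (-32 + x)*(-2 - x))/(-8 + (13 + x)*(30 + x)))/x = (4 + (-32 + x)*(-2 - x))/(x*(-8 + (13 + x)*(30 + x))))
C - K(-12) = -8856 - (68 - 1*(-12)² + 30*(-12))/((-12)*(382 + (-12)² + 43*(-12))) = -8856 - (-1)*(68 - 1*144 - 360)/(12*(382 + 144 - 516)) = -8856 - (-1)*(68 - 144 - 360)/(12*10) = -8856 - (-1)*(-436)/(12*10) = -8856 - 1*109/30 = -8856 - 109/30 = -265789/30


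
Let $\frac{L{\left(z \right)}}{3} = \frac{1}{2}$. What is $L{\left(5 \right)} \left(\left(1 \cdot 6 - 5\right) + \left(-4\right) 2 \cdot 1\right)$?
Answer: $- \frac{21}{2} \approx -10.5$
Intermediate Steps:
$L{\left(z \right)} = \frac{3}{2}$
$L{\left(5 \right)} \left(\left(1 \cdot 6 - 5\right) + \left(-4\right) 2 \cdot 1\right) = \frac{3 \left(\left(1 \cdot 6 - 5\right) + \left(-4\right) 2 \cdot 1\right)}{2} = \frac{3 \left(\left(6 - 5\right) - 8\right)}{2} = \frac{3 \left(1 - 8\right)}{2} = \frac{3}{2} \left(-7\right) = - \frac{21}{2}$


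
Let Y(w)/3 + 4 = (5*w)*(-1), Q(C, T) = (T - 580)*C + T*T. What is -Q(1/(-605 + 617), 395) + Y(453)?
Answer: -1953799/12 ≈ -1.6282e+5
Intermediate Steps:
Q(C, T) = T² + C*(-580 + T) (Q(C, T) = (-580 + T)*C + T² = C*(-580 + T) + T² = T² + C*(-580 + T))
Y(w) = -12 - 15*w (Y(w) = -12 + 3*((5*w)*(-1)) = -12 + 3*(-5*w) = -12 - 15*w)
-Q(1/(-605 + 617), 395) + Y(453) = -(395² - 580/(-605 + 617) + 395/(-605 + 617)) + (-12 - 15*453) = -(156025 - 580/12 + 395/12) + (-12 - 6795) = -(156025 - 580*1/12 + (1/12)*395) - 6807 = -(156025 - 145/3 + 395/12) - 6807 = -1*1872115/12 - 6807 = -1872115/12 - 6807 = -1953799/12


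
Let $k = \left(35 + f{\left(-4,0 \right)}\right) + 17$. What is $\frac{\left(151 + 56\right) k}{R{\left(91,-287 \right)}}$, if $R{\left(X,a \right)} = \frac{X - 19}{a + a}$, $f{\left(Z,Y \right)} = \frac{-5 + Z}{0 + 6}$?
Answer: $- \frac{666701}{8} \approx -83338.0$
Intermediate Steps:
$f{\left(Z,Y \right)} = - \frac{5}{6} + \frac{Z}{6}$ ($f{\left(Z,Y \right)} = \frac{-5 + Z}{6} = \left(-5 + Z\right) \frac{1}{6} = - \frac{5}{6} + \frac{Z}{6}$)
$k = \frac{101}{2}$ ($k = \left(35 + \left(- \frac{5}{6} + \frac{1}{6} \left(-4\right)\right)\right) + 17 = \left(35 - \frac{3}{2}\right) + 17 = \frac{67}{2} + 17 = \frac{101}{2} \approx 50.5$)
$R{\left(X,a \right)} = \frac{-19 + X}{2 a}$
$\frac{\left(151 + 56\right) k}{R{\left(91,-287 \right)}} = \frac{\left(151 + 56\right) \frac{101}{2}}{\frac{1}{2} \frac{1}{-287} \left(-19 + 91\right)} = \frac{207 \cdot \frac{101}{2}}{\frac{1}{2} \left(- \frac{1}{287}\right) 72} = \frac{20907}{2 \left(- \frac{36}{287}\right)} = \frac{20907}{2} \left(- \frac{287}{36}\right) = - \frac{666701}{8}$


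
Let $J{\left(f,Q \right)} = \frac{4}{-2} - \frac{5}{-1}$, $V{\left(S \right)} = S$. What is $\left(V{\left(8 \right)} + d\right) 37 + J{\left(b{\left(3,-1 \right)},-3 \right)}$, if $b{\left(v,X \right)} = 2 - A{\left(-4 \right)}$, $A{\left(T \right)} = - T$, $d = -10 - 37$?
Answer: $-1440$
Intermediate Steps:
$d = -47$ ($d = -10 - 37 = -47$)
$b{\left(v,X \right)} = -2$ ($b{\left(v,X \right)} = 2 - \left(-1\right) \left(-4\right) = 2 - 4 = -2$)
$J{\left(f,Q \right)} = 3$ ($J{\left(f,Q \right)} = 4 \left(- \frac{1}{2}\right) - -5 = -2 + 5 = 3$)
$\left(V{\left(8 \right)} + d\right) 37 + J{\left(b{\left(3,-1 \right)},-3 \right)} = \left(8 - 47\right) 37 + 3 = \left(-39\right) 37 + 3 = -1443 + 3 = -1440$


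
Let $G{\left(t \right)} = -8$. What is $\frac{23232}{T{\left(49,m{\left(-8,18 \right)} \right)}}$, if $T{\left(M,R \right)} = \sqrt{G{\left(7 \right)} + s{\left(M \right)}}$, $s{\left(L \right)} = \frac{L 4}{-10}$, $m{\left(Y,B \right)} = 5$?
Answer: $- \frac{3872 i \sqrt{690}}{23} \approx - 4422.1 i$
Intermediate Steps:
$s{\left(L \right)} = - \frac{2 L}{5}$ ($s{\left(L \right)} = 4 L \left(- \frac{1}{10}\right) = - \frac{2 L}{5}$)
$T{\left(M,R \right)} = \sqrt{-8 - \frac{2 M}{5}}$
$\frac{23232}{T{\left(49,m{\left(-8,18 \right)} \right)}} = \frac{23232}{\frac{1}{5} \sqrt{-200 - 490}} = \frac{23232}{\frac{1}{5} \sqrt{-690}} = \frac{23232}{\frac{1}{5} i \sqrt{690}} = 23232 \left(- \frac{i \sqrt{690}}{138}\right) = - \frac{3872 i \sqrt{690}}{23}$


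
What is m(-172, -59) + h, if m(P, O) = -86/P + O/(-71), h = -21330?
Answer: -3028671/142 ≈ -21329.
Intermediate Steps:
m(P, O) = -86/P - O/71 (m(P, O) = -86/P + O*(-1/71) = -86/P - O/71)
m(-172, -59) + h = (-86/(-172) - 1/71*(-59)) - 21330 = (-86*(-1/172) + 59/71) - 21330 = (½ + 59/71) - 21330 = 189/142 - 21330 = -3028671/142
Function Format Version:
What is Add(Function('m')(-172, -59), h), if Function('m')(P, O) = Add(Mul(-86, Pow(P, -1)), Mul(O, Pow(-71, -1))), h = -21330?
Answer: Rational(-3028671, 142) ≈ -21329.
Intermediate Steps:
Function('m')(P, O) = Add(Mul(-86, Pow(P, -1)), Mul(Rational(-1, 71), O)) (Function('m')(P, O) = Add(Mul(-86, Pow(P, -1)), Mul(O, Rational(-1, 71))) = Add(Mul(-86, Pow(P, -1)), Mul(Rational(-1, 71), O)))
Add(Function('m')(-172, -59), h) = Add(Add(Mul(-86, Pow(-172, -1)), Mul(Rational(-1, 71), -59)), -21330) = Add(Add(Mul(-86, Rational(-1, 172)), Rational(59, 71)), -21330) = Add(Add(Rational(1, 2), Rational(59, 71)), -21330) = Add(Rational(189, 142), -21330) = Rational(-3028671, 142)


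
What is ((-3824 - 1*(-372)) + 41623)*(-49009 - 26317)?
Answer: -2875268746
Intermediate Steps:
((-3824 - 1*(-372)) + 41623)*(-49009 - 26317) = ((-3824 + 372) + 41623)*(-75326) = (-3452 + 41623)*(-75326) = 38171*(-75326) = -2875268746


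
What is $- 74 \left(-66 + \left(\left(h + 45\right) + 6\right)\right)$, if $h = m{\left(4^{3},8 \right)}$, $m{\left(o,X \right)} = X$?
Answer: $518$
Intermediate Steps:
$h = 8$
$- 74 \left(-66 + \left(\left(h + 45\right) + 6\right)\right) = - 74 \left(-66 + \left(\left(8 + 45\right) + 6\right)\right) = - 74 \left(-66 + \left(53 + 6\right)\right) = - 74 \left(-66 + 59\right) = \left(-74\right) \left(-7\right) = 518$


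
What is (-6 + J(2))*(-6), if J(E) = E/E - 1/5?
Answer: 156/5 ≈ 31.200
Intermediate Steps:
J(E) = ⅘ (J(E) = 1 - 1*⅕ = 1 - ⅕ = ⅘)
(-6 + J(2))*(-6) = (-6 + ⅘)*(-6) = -26/5*(-6) = 156/5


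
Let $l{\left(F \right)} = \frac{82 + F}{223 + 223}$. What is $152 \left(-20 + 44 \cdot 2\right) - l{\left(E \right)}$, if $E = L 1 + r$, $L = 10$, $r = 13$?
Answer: $\frac{4609751}{446} \approx 10336.0$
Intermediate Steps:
$E = 23$ ($E = 10 \cdot 1 + 13 = 10 + 13 = 23$)
$l{\left(F \right)} = \frac{41}{223} + \frac{F}{446}$ ($l{\left(F \right)} = \frac{82 + F}{446} = \left(82 + F\right) \frac{1}{446} = \frac{41}{223} + \frac{F}{446}$)
$152 \left(-20 + 44 \cdot 2\right) - l{\left(E \right)} = 152 \left(-20 + 44 \cdot 2\right) - \left(\frac{41}{223} + \frac{1}{446} \cdot 23\right) = 152 \left(-20 + 88\right) - \left(\frac{41}{223} + \frac{23}{446}\right) = 152 \cdot 68 - \frac{105}{446} = 10336 - \frac{105}{446} = \frac{4609751}{446}$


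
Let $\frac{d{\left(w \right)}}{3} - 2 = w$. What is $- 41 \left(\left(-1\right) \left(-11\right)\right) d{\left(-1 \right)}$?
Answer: $-1353$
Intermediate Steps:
$d{\left(w \right)} = 6 + 3 w$
$- 41 \left(\left(-1\right) \left(-11\right)\right) d{\left(-1 \right)} = - 41 \left(\left(-1\right) \left(-11\right)\right) \left(6 + 3 \left(-1\right)\right) = \left(-41\right) 11 \left(6 - 3\right) = \left(-451\right) 3 = -1353$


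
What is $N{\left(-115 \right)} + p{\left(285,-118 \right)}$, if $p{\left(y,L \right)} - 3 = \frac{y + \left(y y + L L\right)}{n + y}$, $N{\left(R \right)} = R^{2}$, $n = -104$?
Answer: $\frac{2489702}{181} \approx 13755.0$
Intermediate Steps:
$p{\left(y,L \right)} = 3 + \frac{y + L^{2} + y^{2}}{-104 + y}$ ($p{\left(y,L \right)} = 3 + \frac{y + \left(y y + L L\right)}{-104 + y} = 3 + \frac{y + \left(y^{2} + L^{2}\right)}{-104 + y} = 3 + \frac{y + \left(L^{2} + y^{2}\right)}{-104 + y} = 3 + \frac{y + L^{2} + y^{2}}{-104 + y}$)
$N{\left(-115 \right)} + p{\left(285,-118 \right)} = \left(-115\right)^{2} + \frac{-312 + \left(-118\right)^{2} + 285^{2} + 4 \cdot 285}{-104 + 285} = 13225 + \frac{-312 + 13924 + 81225 + 1140}{181} = 13225 + \frac{1}{181} \cdot 95977 = 13225 + \frac{95977}{181} = \frac{2489702}{181}$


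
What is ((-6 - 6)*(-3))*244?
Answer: 8784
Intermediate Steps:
((-6 - 6)*(-3))*244 = -12*(-3)*244 = 36*244 = 8784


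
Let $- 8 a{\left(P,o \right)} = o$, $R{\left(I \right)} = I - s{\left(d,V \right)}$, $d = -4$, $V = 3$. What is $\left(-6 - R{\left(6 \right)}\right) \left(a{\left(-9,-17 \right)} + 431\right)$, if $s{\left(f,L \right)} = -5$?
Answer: $- \frac{58905}{8} \approx -7363.1$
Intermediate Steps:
$R{\left(I \right)} = 5 + I$ ($R{\left(I \right)} = I - -5 = I + 5 = 5 + I$)
$a{\left(P,o \right)} = - \frac{o}{8}$
$\left(-6 - R{\left(6 \right)}\right) \left(a{\left(-9,-17 \right)} + 431\right) = \left(-6 - \left(5 + 6\right)\right) \left(\left(- \frac{1}{8}\right) \left(-17\right) + 431\right) = \left(-6 - 11\right) \left(\frac{17}{8} + 431\right) = \left(-6 - 11\right) \frac{3465}{8} = \left(-17\right) \frac{3465}{8} = - \frac{58905}{8}$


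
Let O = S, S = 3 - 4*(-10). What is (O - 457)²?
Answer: 171396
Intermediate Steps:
S = 43 (S = 3 + 40 = 43)
O = 43
(O - 457)² = (43 - 457)² = (-414)² = 171396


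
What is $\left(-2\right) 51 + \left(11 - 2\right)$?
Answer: $-93$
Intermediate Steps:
$\left(-2\right) 51 + \left(11 - 2\right) = -102 + 9 = -93$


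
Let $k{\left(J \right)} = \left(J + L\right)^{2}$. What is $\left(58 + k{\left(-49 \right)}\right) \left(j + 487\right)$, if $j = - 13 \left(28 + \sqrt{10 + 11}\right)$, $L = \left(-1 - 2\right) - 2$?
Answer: $365802 - 38662 \sqrt{21} \approx 1.8863 \cdot 10^{5}$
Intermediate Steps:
$L = -5$ ($L = -3 - 2 = -5$)
$k{\left(J \right)} = \left(-5 + J\right)^{2}$ ($k{\left(J \right)} = \left(J - 5\right)^{2} = \left(-5 + J\right)^{2}$)
$j = -364 - 13 \sqrt{21}$ ($j = - 13 \left(28 + \sqrt{21}\right) = -364 - 13 \sqrt{21} \approx -423.57$)
$\left(58 + k{\left(-49 \right)}\right) \left(j + 487\right) = \left(58 + \left(-5 - 49\right)^{2}\right) \left(\left(-364 - 13 \sqrt{21}\right) + 487\right) = \left(58 + \left(-54\right)^{2}\right) \left(123 - 13 \sqrt{21}\right) = \left(58 + 2916\right) \left(123 - 13 \sqrt{21}\right) = 2974 \left(123 - 13 \sqrt{21}\right) = 365802 - 38662 \sqrt{21}$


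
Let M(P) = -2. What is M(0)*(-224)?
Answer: 448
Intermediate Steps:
M(0)*(-224) = -2*(-224) = 448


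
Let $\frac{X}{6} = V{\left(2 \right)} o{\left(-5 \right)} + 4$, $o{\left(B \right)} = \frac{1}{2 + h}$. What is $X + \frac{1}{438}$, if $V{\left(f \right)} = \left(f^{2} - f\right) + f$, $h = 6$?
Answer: $\frac{11827}{438} \approx 27.002$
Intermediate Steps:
$V{\left(f \right)} = f^{2}$
$o{\left(B \right)} = \frac{1}{8}$ ($o{\left(B \right)} = \frac{1}{2 + 6} = \frac{1}{8}$)
$X = 27$ ($X = 6 \left(2^{2} \cdot \frac{1}{8} + 4\right) = 6 \left(4 \cdot \frac{1}{8} + 4\right) = 6 \left(\frac{1}{2} + 4\right) = 6 \cdot \frac{9}{2} = 27$)
$X + \frac{1}{438} = 27 + \frac{1}{438} = \frac{11827}{438}$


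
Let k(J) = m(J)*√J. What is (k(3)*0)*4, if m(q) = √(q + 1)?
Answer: 0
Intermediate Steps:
m(q) = √(1 + q)
k(J) = √J*√(1 + J) (k(J) = √(1 + J)*√J = √J*√(1 + J))
(k(3)*0)*4 = ((√3*√(1 + 3))*0)*4 = ((√3*√4)*0)*4 = ((√3*2)*0)*4 = ((2*√3)*0)*4 = 0*4 = 0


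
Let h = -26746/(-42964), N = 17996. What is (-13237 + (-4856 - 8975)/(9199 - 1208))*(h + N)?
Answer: -20449524147877305/85831331 ≈ -2.3825e+8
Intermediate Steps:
h = 13373/21482 (h = -26746*(-1/42964) = 13373/21482 ≈ 0.62252)
(-13237 + (-4856 - 8975)/(9199 - 1208))*(h + N) = (-13237 + (-4856 - 8975)/(9199 - 1208))*(13373/21482 + 17996) = (-13237 - 13831/7991)*(386603445/21482) = -105790698/7991*386603445/21482 = -20449524147877305/85831331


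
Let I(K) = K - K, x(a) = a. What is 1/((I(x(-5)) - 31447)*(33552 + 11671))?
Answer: -1/1422127681 ≈ -7.0317e-10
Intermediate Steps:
I(K) = 0
1/((I(x(-5)) - 31447)*(33552 + 11671)) = 1/((0 - 31447)*(33552 + 11671)) = 1/(-31447*45223) = 1/(-1422127681) = -1/1422127681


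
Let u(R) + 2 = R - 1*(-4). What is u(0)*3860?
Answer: 7720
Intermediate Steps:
u(R) = 2 + R (u(R) = -2 + (R - 1*(-4)) = -2 + (R + 4) = -2 + (4 + R) = 2 + R)
u(0)*3860 = (2 + 0)*3860 = 2*3860 = 7720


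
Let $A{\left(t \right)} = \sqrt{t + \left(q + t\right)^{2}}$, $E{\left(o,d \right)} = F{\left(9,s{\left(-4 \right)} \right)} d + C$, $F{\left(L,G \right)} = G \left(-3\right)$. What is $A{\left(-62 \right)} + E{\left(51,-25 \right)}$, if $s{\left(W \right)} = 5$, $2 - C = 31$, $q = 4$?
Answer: $346 + \sqrt{3302} \approx 403.46$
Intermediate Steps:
$C = -29$ ($C = 2 - 31 = -29$)
$F{\left(L,G \right)} = - 3 G$
$E{\left(o,d \right)} = -29 - 15 d$ ($E{\left(o,d \right)} = \left(-3\right) 5 d - 29 = - 15 d - 29 = -29 - 15 d$)
$A{\left(t \right)} = \sqrt{t + \left(4 + t\right)^{2}}$
$A{\left(-62 \right)} + E{\left(51,-25 \right)} = \sqrt{-62 + \left(4 - 62\right)^{2}} - -346 = \sqrt{-62 + \left(-58\right)^{2}} + \left(-29 + 375\right) = \sqrt{-62 + 3364} + 346 = \sqrt{3302} + 346 = 346 + \sqrt{3302}$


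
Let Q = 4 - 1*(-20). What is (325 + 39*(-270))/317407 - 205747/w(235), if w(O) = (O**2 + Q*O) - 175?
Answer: -3877934087/1133142990 ≈ -3.4223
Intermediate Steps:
Q = 24 (Q = 4 + 20 = 24)
w(O) = -175 + O**2 + 24*O (w(O) = (O**2 + 24*O) - 175 = -175 + O**2 + 24*O)
(325 + 39*(-270))/317407 - 205747/w(235) = (325 + 39*(-270))/317407 - 205747/(-175 + 235**2 + 24*235) = (325 - 10530)*(1/317407) - 205747/(-175 + 55225 + 5640) = -10205*1/317407 - 205747/60690 = -10205/317407 - 205747*1/60690 = -10205/317407 - 205747/60690 = -3877934087/1133142990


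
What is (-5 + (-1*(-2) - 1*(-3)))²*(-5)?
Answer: 0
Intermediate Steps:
(-5 + (-1*(-2) - 1*(-3)))²*(-5) = (-5 + (2 + 3))²*(-5) = (-5 + 5)²*(-5) = 0²*(-5) = 0*(-5) = 0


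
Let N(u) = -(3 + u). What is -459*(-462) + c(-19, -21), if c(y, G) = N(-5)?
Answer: 212060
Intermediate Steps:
N(u) = -3 - u
c(y, G) = 2 (c(y, G) = -3 - 1*(-5) = -3 + 5 = 2)
-459*(-462) + c(-19, -21) = -459*(-462) + 2 = 212058 + 2 = 212060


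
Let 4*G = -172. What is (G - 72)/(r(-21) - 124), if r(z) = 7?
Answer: 115/117 ≈ 0.98291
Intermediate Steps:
G = -43 (G = (¼)*(-172) = -43)
(G - 72)/(r(-21) - 124) = (-43 - 72)/(7 - 124) = -115/(-117) = -115*(-1/117) = 115/117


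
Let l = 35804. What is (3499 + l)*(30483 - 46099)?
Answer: -613755648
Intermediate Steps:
(3499 + l)*(30483 - 46099) = (3499 + 35804)*(30483 - 46099) = 39303*(-15616) = -613755648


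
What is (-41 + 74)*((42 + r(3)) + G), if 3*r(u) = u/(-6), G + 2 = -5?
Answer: 2299/2 ≈ 1149.5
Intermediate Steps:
G = -7 (G = -2 - 5 = -7)
r(u) = -u/18 (r(u) = (u/(-6))/3 = (u*(-⅙))/3 = (-u/6)/3 = -u/18)
(-41 + 74)*((42 + r(3)) + G) = (-41 + 74)*((42 - 1/18*3) - 7) = 33*((42 - ⅙) - 7) = 33*(251/6 - 7) = 33*(209/6) = 2299/2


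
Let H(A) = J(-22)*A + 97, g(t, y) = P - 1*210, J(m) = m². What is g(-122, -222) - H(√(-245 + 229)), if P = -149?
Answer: -456 - 1936*I ≈ -456.0 - 1936.0*I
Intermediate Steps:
g(t, y) = -359 (g(t, y) = -149 - 1*210 = -149 - 210 = -359)
H(A) = 97 + 484*A (H(A) = (-22)²*A + 97 = 484*A + 97 = 97 + 484*A)
g(-122, -222) - H(√(-245 + 229)) = -359 - (97 + 484*√(-245 + 229)) = -359 - (97 + 484*√(-16)) = -359 - (97 + 484*(4*I)) = -359 - (97 + 1936*I) = -359 + (-97 - 1936*I) = -456 - 1936*I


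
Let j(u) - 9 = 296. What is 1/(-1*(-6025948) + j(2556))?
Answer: 1/6026253 ≈ 1.6594e-7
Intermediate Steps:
j(u) = 305 (j(u) = 9 + 296 = 305)
1/(-1*(-6025948) + j(2556)) = 1/(-1*(-6025948) + 305) = 1/(6025948 + 305) = 1/6026253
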